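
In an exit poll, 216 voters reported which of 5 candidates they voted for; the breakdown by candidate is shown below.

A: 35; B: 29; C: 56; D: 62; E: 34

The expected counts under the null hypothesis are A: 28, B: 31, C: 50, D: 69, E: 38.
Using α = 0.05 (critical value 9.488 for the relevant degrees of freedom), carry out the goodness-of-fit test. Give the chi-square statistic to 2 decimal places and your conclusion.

3.73; do not reject

A: (35 − 28)²/28 = 49/28 = 1.750
B: (29 − 31)²/31 = 4/31 = 0.129
C: (56 − 50)²/50 = 36/50 = 0.720
D: (62 − 69)²/69 = 49/69 = 0.710
E: (34 − 38)²/38 = 16/38 = 0.421
Sum = 3.73
df = 4. Since 3.73 < 9.488, we do not reject H₀.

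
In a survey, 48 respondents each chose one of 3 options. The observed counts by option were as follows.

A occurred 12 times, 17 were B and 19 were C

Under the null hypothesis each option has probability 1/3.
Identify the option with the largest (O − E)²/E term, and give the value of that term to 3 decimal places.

Expected count for each of the 3 categories: 48/3 = 16.
cat         O        E   (O−E)²/E
A          12       16     1.0000
B          17       16     0.0625
C          19       16     0.5625
The largest term is for A: 1.000.

A, 1.000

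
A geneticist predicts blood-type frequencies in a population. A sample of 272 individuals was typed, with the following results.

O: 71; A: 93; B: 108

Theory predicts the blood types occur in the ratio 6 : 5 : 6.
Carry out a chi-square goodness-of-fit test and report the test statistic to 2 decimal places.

10.12

Ratio total = 17. Expected counts: 272×6/17 = 96, 272×5/17 = 80, 272×6/17 = 96.
O: (71 − 96)²/96 = 625/96 = 6.510
A: (93 − 80)²/80 = 169/80 = 2.113
B: (108 − 96)²/96 = 144/96 = 1.500
Sum = 10.12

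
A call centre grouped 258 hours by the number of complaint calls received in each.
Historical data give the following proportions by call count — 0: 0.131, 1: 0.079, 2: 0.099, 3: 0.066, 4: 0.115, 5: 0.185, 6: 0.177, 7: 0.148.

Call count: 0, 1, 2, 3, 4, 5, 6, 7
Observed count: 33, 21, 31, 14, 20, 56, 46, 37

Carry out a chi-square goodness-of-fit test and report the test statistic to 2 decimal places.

Expected counts E_i = n·p_i: 258×0.131 = 33.798, 258×0.079 = 20.382, 258×0.099 = 25.542, 258×0.066 = 17.028, 258×0.115 = 29.67, 258×0.185 = 47.73, 258×0.177 = 45.666, 258×0.148 = 38.184.
cat         O        E   (O−E)²/E
0          33   33.798      0.019
1          21   20.382      0.019
2          31   25.542      1.166
3          14   17.028      0.538
4          20    29.67      3.152
5          56    47.73      1.433
6          46   45.666      0.002
7          37   38.184      0.037
Sum = 6.37

6.37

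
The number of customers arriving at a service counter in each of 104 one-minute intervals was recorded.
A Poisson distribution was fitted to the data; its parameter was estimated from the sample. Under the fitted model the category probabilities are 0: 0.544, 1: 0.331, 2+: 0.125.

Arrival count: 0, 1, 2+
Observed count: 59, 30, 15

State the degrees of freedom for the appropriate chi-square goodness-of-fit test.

1

There are k = 3 categories and 1 parameter estimated from the data, so df = 3 − 1 − 1 = 1.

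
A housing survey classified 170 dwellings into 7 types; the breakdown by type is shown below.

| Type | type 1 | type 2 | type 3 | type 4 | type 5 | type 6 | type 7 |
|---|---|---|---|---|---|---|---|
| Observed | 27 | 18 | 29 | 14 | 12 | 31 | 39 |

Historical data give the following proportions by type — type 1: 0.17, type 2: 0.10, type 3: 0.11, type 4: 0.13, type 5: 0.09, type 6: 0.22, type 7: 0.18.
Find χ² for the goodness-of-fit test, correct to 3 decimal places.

12.939

Expected counts E_i = n·p_i: 170×0.17 = 28.9, 170×0.10 = 17, 170×0.11 = 18.7, 170×0.13 = 22.1, 170×0.09 = 15.3, 170×0.22 = 37.4, 170×0.18 = 30.6.
χ² = (27−28.9)²/28.9 + (18−17)²/17 + (29−18.7)²/18.7 + (14−22.1)²/22.1 + (12−15.3)²/15.3 + (31−37.4)²/37.4 + (39−30.6)²/30.6
   = 0.1249 + 0.0588 + 5.6733 + 2.9688 + 0.7118 + 1.0952 + 2.3059
Sum = 12.939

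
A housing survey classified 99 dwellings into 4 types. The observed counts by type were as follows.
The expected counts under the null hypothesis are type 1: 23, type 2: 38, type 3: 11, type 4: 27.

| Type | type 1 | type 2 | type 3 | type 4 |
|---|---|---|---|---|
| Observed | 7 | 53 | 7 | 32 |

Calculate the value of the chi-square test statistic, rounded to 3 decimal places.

19.432

χ² = (7−23)²/23 + (53−38)²/38 + (7−11)²/11 + (32−27)²/27
   = 11.1304 + 5.9211 + 1.4545 + 0.9259
Sum = 19.432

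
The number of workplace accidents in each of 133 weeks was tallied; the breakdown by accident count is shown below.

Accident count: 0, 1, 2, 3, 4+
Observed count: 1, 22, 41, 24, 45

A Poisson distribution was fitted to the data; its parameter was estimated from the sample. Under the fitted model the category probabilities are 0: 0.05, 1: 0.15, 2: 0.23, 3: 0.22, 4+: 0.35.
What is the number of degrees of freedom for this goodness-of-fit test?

3

There are k = 5 categories and 1 parameter estimated from the data, so df = 5 − 1 − 1 = 3.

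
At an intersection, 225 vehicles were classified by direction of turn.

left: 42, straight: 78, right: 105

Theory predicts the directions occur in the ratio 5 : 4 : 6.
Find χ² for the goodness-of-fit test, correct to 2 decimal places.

22.42

Ratio total = 15. Expected counts: 225×5/15 = 75, 225×4/15 = 60, 225×6/15 = 90.
χ² = (42−75)²/75 + (78−60)²/60 + (105−90)²/90
   = 14.520 + 5.400 + 2.500
Sum = 22.42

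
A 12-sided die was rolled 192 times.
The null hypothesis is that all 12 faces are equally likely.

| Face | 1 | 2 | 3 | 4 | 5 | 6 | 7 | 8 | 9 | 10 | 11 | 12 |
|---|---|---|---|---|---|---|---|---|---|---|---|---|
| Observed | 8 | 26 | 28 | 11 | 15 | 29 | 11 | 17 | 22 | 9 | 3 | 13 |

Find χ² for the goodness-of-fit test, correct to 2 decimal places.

Expected count for each of the 12 categories: 192/12 = 16.
1: (8 − 16)²/16 = 64/16 = 4.000
2: (26 − 16)²/16 = 100/16 = 6.250
3: (28 − 16)²/16 = 144/16 = 9.000
4: (11 − 16)²/16 = 25/16 = 1.563
5: (15 − 16)²/16 = 1/16 = 0.063
6: (29 − 16)²/16 = 169/16 = 10.563
7: (11 − 16)²/16 = 25/16 = 1.563
8: (17 − 16)²/16 = 1/16 = 0.063
9: (22 − 16)²/16 = 36/16 = 2.250
10: (9 − 16)²/16 = 49/16 = 3.063
11: (3 − 16)²/16 = 169/16 = 10.563
12: (13 − 16)²/16 = 9/16 = 0.563
Sum = 49.50

49.50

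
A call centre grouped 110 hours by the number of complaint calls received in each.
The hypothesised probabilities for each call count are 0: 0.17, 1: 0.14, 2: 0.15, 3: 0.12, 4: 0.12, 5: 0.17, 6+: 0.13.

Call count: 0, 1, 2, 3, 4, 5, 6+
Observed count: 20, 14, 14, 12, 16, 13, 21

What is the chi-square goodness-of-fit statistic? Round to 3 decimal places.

6.176

Expected counts E_i = n·p_i: 110×0.17 = 18.7, 110×0.14 = 15.4, 110×0.15 = 16.5, 110×0.12 = 13.2, 110×0.12 = 13.2, 110×0.17 = 18.7, 110×0.13 = 14.3.
χ² = (20−18.7)²/18.7 + (14−15.4)²/15.4 + (14−16.5)²/16.5 + (12−13.2)²/13.2 + (16−13.2)²/13.2 + (13−18.7)²/18.7 + (21−14.3)²/14.3
   = 0.0904 + 0.1273 + 0.3788 + 0.1091 + 0.5939 + 1.7374 + 3.1392
Sum = 6.176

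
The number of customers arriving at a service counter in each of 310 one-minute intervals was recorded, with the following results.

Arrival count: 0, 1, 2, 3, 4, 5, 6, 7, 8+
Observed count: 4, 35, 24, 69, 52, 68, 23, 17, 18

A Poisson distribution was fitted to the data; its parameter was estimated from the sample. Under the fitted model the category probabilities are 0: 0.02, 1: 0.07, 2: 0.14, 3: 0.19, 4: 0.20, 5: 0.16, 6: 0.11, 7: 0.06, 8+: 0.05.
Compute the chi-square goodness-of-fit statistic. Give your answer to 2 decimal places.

Expected counts E_i = n·p_i: 310×0.02 = 6.2, 310×0.07 = 21.7, 310×0.14 = 43.4, 310×0.19 = 58.9, 310×0.20 = 62, 310×0.16 = 49.6, 310×0.11 = 34.1, 310×0.06 = 18.6, 310×0.05 = 15.5.
χ² = (4−6.2)²/6.2 + (35−21.7)²/21.7 + (24−43.4)²/43.4 + (69−58.9)²/58.9 + (52−62)²/62 + (68−49.6)²/49.6 + (23−34.1)²/34.1 + (17−18.6)²/18.6 + (18−15.5)²/15.5
   = 0.781 + 8.152 + 8.672 + 1.732 + 1.613 + 6.826 + 3.613 + 0.138 + 0.403
Sum = 31.93

31.93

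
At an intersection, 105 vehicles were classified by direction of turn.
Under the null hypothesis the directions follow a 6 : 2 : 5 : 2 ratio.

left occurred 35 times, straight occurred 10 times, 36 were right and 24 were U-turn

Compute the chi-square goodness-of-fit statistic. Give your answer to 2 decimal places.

9.48

Ratio total = 15. Expected counts: 105×6/15 = 42, 105×2/15 = 14, 105×5/15 = 35, 105×2/15 = 14.
χ² = (35−42)²/42 + (10−14)²/14 + (36−35)²/35 + (24−14)²/14
   = 1.167 + 1.143 + 0.029 + 7.143
Sum = 9.48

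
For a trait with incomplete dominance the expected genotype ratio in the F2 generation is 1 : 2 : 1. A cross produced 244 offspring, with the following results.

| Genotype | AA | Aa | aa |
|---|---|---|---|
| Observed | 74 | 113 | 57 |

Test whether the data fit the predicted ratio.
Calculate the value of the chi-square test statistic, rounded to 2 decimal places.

Ratio total = 4. Expected counts: 244×1/4 = 61, 244×2/4 = 122, 244×1/4 = 61.
AA: (74 − 61)²/61 = 169/61 = 2.770
Aa: (113 − 122)²/122 = 81/122 = 0.664
aa: (57 − 61)²/61 = 16/61 = 0.262
Sum = 3.70

3.70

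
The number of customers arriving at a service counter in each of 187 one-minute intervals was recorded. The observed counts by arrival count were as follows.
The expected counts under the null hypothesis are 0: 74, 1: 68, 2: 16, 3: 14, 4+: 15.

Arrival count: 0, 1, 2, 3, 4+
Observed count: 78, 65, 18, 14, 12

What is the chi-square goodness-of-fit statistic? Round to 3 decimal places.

1.199

χ² = (78−74)²/74 + (65−68)²/68 + (18−16)²/16 + (14−14)²/14 + (12−15)²/15
   = 0.2162 + 0.1324 + 0.2500 + 0.0000 + 0.6000
Sum = 1.199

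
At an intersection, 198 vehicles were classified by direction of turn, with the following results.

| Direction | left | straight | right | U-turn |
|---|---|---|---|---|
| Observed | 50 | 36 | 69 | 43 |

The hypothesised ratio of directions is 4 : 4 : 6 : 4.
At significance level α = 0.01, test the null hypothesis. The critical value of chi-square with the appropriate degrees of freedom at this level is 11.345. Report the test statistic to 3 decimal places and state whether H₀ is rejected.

2.432; do not reject

Ratio total = 18. Expected counts: 198×4/18 = 44, 198×4/18 = 44, 198×6/18 = 66, 198×4/18 = 44.
cat           O        E   (O−E)²/E
left         50       44     0.8182
straight     36       44     1.4545
right        69       66     0.1364
U-turn       43       44     0.0227
Sum = 2.432
df = 3. Since 2.432 < 11.345, we do not reject H₀.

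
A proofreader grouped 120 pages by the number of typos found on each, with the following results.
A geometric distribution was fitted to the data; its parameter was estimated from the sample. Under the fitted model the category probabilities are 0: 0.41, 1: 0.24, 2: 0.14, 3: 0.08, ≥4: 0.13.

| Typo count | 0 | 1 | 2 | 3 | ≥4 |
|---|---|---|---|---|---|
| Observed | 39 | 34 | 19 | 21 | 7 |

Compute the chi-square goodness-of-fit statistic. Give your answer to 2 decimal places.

21.62

Expected counts E_i = n·p_i: 120×0.41 = 49.2, 120×0.24 = 28.8, 120×0.14 = 16.8, 120×0.08 = 9.6, 120×0.13 = 15.6.
0: (39 − 49.2)²/49.2 = 104.04/49.2 = 2.115
1: (34 − 28.8)²/28.8 = 27.04/28.8 = 0.939
2: (19 − 16.8)²/16.8 = 4.84/16.8 = 0.288
3: (21 − 9.6)²/9.6 = 129.96/9.6 = 13.538
≥4: (7 − 15.6)²/15.6 = 73.96/15.6 = 4.741
Sum = 21.62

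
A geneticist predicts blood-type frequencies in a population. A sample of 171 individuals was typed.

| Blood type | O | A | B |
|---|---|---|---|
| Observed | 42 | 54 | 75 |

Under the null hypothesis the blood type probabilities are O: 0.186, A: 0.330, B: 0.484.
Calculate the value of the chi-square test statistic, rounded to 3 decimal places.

4.100

Expected counts E_i = n·p_i: 171×0.186 = 31.806, 171×0.330 = 56.43, 171×0.484 = 82.764.
cat         O        E   (O−E)²/E
O          42   31.806     3.2672
A          54    56.43     0.1046
B          75   82.764     0.7283
Sum = 4.100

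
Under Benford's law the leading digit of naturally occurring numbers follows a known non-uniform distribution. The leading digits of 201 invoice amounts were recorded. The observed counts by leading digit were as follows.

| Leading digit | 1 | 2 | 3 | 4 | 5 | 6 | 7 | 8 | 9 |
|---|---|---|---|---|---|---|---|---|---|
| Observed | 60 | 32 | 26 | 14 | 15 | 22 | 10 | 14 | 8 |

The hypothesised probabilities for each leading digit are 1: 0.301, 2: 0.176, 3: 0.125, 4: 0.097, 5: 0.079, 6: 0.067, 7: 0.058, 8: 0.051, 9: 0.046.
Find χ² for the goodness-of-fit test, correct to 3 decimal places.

Expected counts E_i = n·p_i: 201×0.301 = 60.501, 201×0.176 = 35.376, 201×0.125 = 25.125, 201×0.097 = 19.497, 201×0.079 = 15.879, 201×0.067 = 13.467, 201×0.058 = 11.658, 201×0.051 = 10.251, 201×0.046 = 9.246.
1: (60 − 60.501)²/60.501 = 0.251001/60.501 = 0.0041
2: (32 − 35.376)²/35.376 = 11.397376/35.376 = 0.3222
3: (26 − 25.125)²/25.125 = 0.765625/25.125 = 0.0305
4: (14 − 19.497)²/19.497 = 30.217009/19.497 = 1.5498
5: (15 − 15.879)²/15.879 = 0.772641/15.879 = 0.0487
6: (22 − 13.467)²/13.467 = 72.812089/13.467 = 5.4067
7: (10 − 11.658)²/11.658 = 2.748964/11.658 = 0.2358
8: (14 − 10.251)²/10.251 = 14.055001/10.251 = 1.3711
9: (8 − 9.246)²/9.246 = 1.552516/9.246 = 0.1679
Sum = 9.137

9.137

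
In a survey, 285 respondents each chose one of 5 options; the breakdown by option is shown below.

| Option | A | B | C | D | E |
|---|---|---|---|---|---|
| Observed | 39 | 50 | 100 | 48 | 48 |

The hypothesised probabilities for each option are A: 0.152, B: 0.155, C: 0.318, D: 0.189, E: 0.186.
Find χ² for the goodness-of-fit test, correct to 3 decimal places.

3.280

Expected counts E_i = n·p_i: 285×0.152 = 43.32, 285×0.155 = 44.175, 285×0.318 = 90.63, 285×0.189 = 53.865, 285×0.186 = 53.01.
A: (39 − 43.32)²/43.32 = 18.6624/43.32 = 0.4308
B: (50 − 44.175)²/44.175 = 33.930625/44.175 = 0.7681
C: (100 − 90.63)²/90.63 = 87.7969/90.63 = 0.9687
D: (48 − 53.865)²/53.865 = 34.398225/53.865 = 0.6386
E: (48 − 53.01)²/53.01 = 25.1001/53.01 = 0.4735
Sum = 3.280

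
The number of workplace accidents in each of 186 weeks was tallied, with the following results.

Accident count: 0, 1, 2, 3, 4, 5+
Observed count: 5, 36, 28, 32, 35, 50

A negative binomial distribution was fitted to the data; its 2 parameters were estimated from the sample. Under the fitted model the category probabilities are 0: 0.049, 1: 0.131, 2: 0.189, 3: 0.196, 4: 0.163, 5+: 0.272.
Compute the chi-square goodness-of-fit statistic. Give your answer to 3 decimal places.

Expected counts E_i = n·p_i: 186×0.049 = 9.114, 186×0.131 = 24.366, 186×0.189 = 35.154, 186×0.196 = 36.456, 186×0.163 = 30.318, 186×0.272 = 50.592.
χ² = (5−9.114)²/9.114 + (36−24.366)²/24.366 + (28−35.154)²/35.154 + (32−36.456)²/36.456 + (35−30.318)²/30.318 + (50−50.592)²/50.592
   = 1.8570 + 5.5549 + 1.4559 + 0.5447 + 0.7230 + 0.0069
Sum = 10.142

10.142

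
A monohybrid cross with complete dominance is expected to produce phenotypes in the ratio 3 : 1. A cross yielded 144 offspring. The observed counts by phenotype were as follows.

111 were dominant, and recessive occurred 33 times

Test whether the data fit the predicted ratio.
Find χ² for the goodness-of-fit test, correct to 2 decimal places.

0.33

Ratio total = 4. Expected counts: 144×3/4 = 108, 144×1/4 = 36.
cat            O        E   (O−E)²/E
dominant     111      108      0.083
recessive     33       36      0.250
Sum = 0.33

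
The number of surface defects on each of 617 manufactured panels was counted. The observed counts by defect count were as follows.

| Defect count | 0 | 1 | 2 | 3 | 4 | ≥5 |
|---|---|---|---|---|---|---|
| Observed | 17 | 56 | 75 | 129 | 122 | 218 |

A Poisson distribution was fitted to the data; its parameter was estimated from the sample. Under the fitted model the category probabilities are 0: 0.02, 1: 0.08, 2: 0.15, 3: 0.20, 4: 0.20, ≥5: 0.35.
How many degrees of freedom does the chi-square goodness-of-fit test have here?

4

There are k = 6 categories and 1 parameter estimated from the data, so df = 6 − 1 − 1 = 4.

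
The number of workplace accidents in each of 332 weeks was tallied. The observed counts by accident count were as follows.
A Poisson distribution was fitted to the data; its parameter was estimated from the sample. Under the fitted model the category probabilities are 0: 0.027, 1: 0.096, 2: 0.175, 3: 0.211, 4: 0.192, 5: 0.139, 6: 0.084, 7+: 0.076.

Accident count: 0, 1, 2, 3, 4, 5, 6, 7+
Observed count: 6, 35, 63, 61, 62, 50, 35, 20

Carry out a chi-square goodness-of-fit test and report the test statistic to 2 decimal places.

Expected counts E_i = n·p_i: 332×0.027 = 8.964, 332×0.096 = 31.872, 332×0.175 = 58.1, 332×0.211 = 70.052, 332×0.192 = 63.744, 332×0.139 = 46.148, 332×0.084 = 27.888, 332×0.076 = 25.232.
0: (6 − 8.964)²/8.964 = 8.785296/8.964 = 0.980
1: (35 − 31.872)²/31.872 = 9.784384/31.872 = 0.307
2: (63 − 58.1)²/58.1 = 24.01/58.1 = 0.413
3: (61 − 70.052)²/70.052 = 81.938704/70.052 = 1.170
4: (62 − 63.744)²/63.744 = 3.041536/63.744 = 0.048
5: (50 − 46.148)²/46.148 = 14.837904/46.148 = 0.322
6: (35 − 27.888)²/27.888 = 50.580544/27.888 = 1.814
7+: (20 − 25.232)²/25.232 = 27.373824/25.232 = 1.085
Sum = 6.14

6.14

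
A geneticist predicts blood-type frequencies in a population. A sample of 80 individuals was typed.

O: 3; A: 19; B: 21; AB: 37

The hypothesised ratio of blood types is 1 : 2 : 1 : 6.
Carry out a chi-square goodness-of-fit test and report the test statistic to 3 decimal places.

Ratio total = 10. Expected counts: 80×1/10 = 8, 80×2/10 = 16, 80×1/10 = 8, 80×6/10 = 48.
cat         O        E   (O−E)²/E
O           3        8     3.1250
A          19       16     0.5625
B          21        8    21.1250
AB         37       48     2.5208
Sum = 27.333

27.333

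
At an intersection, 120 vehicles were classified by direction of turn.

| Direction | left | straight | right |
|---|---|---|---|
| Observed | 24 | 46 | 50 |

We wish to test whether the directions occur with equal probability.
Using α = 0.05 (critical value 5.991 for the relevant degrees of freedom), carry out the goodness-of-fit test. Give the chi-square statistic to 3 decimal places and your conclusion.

Expected count for each of the 3 categories: 120/3 = 40.
left: (24 − 40)²/40 = 256/40 = 6.4000
straight: (46 − 40)²/40 = 36/40 = 0.9000
right: (50 − 40)²/40 = 100/40 = 2.5000
Sum = 9.800
df = 2. Since 9.800 > 5.991, we reject H₀.

9.800; reject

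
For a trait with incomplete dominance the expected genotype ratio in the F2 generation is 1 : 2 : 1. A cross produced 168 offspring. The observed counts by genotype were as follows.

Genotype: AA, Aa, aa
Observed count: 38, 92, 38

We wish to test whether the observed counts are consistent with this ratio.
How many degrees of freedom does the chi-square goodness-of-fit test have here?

There are k = 3 categories and no parameters were estimated from the data, so df = 3 − 1 = 2.

2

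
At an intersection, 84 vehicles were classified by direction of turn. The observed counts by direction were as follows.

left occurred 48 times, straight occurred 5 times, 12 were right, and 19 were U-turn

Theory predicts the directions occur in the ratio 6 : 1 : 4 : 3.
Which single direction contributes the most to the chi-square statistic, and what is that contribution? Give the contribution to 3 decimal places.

Ratio total = 14. Expected counts: 84×6/14 = 36, 84×1/14 = 6, 84×4/14 = 24, 84×3/14 = 18.
left: (48 − 36)²/36 = 144/36 = 4.0000
straight: (5 − 6)²/6 = 1/6 = 0.1667
right: (12 − 24)²/24 = 144/24 = 6.0000
U-turn: (19 − 18)²/18 = 1/18 = 0.0556
The largest term is for right: 6.000.

right, 6.000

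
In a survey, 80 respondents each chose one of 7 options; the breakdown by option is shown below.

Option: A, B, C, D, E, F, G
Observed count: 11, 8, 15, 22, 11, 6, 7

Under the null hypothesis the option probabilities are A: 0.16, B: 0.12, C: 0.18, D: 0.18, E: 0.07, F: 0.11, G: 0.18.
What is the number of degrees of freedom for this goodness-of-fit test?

6

There are k = 7 categories and no parameters were estimated from the data, so df = 7 − 1 = 6.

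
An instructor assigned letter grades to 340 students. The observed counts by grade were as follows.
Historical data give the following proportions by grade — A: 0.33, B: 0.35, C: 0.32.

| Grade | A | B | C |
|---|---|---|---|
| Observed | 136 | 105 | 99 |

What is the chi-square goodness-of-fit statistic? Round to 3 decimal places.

7.578

Expected counts E_i = n·p_i: 340×0.33 = 112.2, 340×0.35 = 119, 340×0.32 = 108.8.
cat         O        E   (O−E)²/E
A         136    112.2     5.0485
B         105      119     1.6471
C          99    108.8     0.8827
Sum = 7.578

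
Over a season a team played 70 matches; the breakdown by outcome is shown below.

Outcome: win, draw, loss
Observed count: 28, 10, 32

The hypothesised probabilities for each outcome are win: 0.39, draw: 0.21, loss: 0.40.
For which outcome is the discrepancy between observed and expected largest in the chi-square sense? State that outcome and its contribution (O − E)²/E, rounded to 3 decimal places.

Expected counts E_i = n·p_i: 70×0.39 = 27.3, 70×0.21 = 14.7, 70×0.40 = 28.
win: (28 − 27.3)²/27.3 = 0.49/27.3 = 0.0179
draw: (10 − 14.7)²/14.7 = 22.09/14.7 = 1.5027
loss: (32 − 28)²/28 = 16/28 = 0.5714
The largest term is for draw: 1.503.

draw, 1.503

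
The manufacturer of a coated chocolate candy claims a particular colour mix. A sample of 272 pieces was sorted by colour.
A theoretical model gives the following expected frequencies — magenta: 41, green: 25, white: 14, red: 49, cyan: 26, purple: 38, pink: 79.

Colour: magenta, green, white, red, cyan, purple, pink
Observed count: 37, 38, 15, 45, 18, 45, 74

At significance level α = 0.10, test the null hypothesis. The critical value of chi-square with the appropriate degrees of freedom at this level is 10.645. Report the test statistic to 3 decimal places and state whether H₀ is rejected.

cat          O        E   (O−E)²/E
magenta     37       41     0.3902
green       38       25     6.7600
white       15       14     0.0714
red         45       49     0.3265
cyan        18       26     2.4615
purple      45       38     1.2895
pink        74       79     0.3165
Sum = 11.616
df = 6. Since 11.616 > 10.645, we reject H₀.

11.616; reject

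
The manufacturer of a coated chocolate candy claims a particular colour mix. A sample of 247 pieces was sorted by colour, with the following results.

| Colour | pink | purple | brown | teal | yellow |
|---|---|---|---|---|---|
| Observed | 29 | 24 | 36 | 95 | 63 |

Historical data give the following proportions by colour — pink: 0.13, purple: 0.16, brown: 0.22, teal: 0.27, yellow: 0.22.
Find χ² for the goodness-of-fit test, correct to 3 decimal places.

25.984

Expected counts E_i = n·p_i: 247×0.13 = 32.11, 247×0.16 = 39.52, 247×0.22 = 54.34, 247×0.27 = 66.69, 247×0.22 = 54.34.
cat         O        E   (O−E)²/E
pink       29    32.11     0.3012
purple     24    39.52     6.0949
brown      36    54.34     6.1898
teal       95    66.69    12.0176
yellow     63    54.34     1.3801
Sum = 25.984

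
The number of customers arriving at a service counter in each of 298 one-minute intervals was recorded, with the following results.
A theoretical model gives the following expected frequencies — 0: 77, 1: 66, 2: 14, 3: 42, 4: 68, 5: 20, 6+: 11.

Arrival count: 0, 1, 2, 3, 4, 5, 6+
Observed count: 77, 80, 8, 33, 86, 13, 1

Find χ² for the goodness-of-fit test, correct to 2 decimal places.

23.78

cat         O        E   (O−E)²/E
0          77       77      0.000
1          80       66      2.970
2           8       14      2.571
3          33       42      1.929
4          86       68      4.765
5          13       20      2.450
6+          1       11      9.091
Sum = 23.78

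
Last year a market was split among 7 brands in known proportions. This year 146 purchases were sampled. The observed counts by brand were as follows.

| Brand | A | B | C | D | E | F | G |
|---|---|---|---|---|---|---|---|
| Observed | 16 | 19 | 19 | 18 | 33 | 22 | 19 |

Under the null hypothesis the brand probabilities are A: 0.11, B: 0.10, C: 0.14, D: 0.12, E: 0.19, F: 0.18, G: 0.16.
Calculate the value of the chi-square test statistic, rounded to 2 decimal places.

3.95

Expected counts E_i = n·p_i: 146×0.11 = 16.06, 146×0.10 = 14.6, 146×0.14 = 20.44, 146×0.12 = 17.52, 146×0.19 = 27.74, 146×0.18 = 26.28, 146×0.16 = 23.36.
A: (16 − 16.06)²/16.06 = 0.0036/16.06 = 0.000
B: (19 − 14.6)²/14.6 = 19.36/14.6 = 1.326
C: (19 − 20.44)²/20.44 = 2.0736/20.44 = 0.101
D: (18 − 17.52)²/17.52 = 0.2304/17.52 = 0.013
E: (33 − 27.74)²/27.74 = 27.6676/27.74 = 0.997
F: (22 − 26.28)²/26.28 = 18.3184/26.28 = 0.697
G: (19 − 23.36)²/23.36 = 19.0096/23.36 = 0.814
Sum = 3.95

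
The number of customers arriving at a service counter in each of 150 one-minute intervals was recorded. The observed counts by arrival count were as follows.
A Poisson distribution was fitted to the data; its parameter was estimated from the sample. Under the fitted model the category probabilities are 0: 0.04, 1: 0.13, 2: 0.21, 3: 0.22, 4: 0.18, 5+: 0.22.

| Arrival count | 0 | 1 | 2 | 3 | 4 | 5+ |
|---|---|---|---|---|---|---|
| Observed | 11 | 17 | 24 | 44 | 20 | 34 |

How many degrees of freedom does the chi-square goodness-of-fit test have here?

There are k = 6 categories and 1 parameter estimated from the data, so df = 6 − 1 − 1 = 4.

4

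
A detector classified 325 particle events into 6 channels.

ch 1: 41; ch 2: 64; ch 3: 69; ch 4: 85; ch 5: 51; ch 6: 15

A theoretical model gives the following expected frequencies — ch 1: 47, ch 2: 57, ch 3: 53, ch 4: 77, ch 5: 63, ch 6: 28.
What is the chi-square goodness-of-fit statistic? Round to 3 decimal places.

15.608

cat         O        E   (O−E)²/E
ch 1       41       47     0.7660
ch 2       64       57     0.8596
ch 3       69       53     4.8302
ch 4       85       77     0.8312
ch 5       51       63     2.2857
ch 6       15       28     6.0357
Sum = 15.608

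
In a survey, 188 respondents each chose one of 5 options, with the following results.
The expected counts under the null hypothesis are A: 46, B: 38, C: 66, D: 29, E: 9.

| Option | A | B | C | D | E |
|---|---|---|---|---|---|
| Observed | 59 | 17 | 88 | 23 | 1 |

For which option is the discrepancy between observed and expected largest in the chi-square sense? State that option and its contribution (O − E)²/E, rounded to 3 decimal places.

B, 11.605

cat         O        E   (O−E)²/E
A          59       46     3.6739
B          17       38    11.6053
C          88       66     7.3333
D          23       29     1.2414
E           1        9     7.1111
The largest term is for B: 11.605.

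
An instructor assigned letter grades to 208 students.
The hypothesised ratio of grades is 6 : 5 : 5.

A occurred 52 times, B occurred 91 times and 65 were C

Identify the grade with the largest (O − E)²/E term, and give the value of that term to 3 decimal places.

Ratio total = 16. Expected counts: 208×6/16 = 78, 208×5/16 = 65, 208×5/16 = 65.
A: (52 − 78)²/78 = 676/78 = 8.6667
B: (91 − 65)²/65 = 676/65 = 10.4000
C: (65 − 65)²/65 = 0/65 = 0.0000
The largest term is for B: 10.400.

B, 10.400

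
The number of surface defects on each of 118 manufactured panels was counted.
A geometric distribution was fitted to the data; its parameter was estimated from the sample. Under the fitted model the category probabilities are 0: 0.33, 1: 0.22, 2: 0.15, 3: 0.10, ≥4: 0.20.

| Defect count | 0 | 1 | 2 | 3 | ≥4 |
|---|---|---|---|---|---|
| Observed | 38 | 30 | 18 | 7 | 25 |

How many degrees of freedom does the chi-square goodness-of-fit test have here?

3

There are k = 5 categories and 1 parameter estimated from the data, so df = 5 − 1 − 1 = 3.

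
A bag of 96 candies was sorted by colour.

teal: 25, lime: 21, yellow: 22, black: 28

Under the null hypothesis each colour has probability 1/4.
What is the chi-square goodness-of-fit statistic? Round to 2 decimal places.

1.25

Expected count for each of the 4 categories: 96/4 = 24.
cat         O        E   (O−E)²/E
teal       25       24      0.042
lime       21       24      0.375
yellow     22       24      0.167
black      28       24      0.667
Sum = 1.25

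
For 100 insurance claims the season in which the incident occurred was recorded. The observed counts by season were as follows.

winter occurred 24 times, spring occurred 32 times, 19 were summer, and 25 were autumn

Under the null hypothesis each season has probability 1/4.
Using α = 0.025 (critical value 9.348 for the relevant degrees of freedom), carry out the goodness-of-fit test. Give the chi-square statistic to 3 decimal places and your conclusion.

3.440; do not reject

Expected count for each of the 4 categories: 100/4 = 25.
cat         O        E   (O−E)²/E
winter     24       25     0.0400
spring     32       25     1.9600
summer     19       25     1.4400
autumn     25       25     0.0000
Sum = 3.440
df = 3. Since 3.440 < 9.348, we do not reject H₀.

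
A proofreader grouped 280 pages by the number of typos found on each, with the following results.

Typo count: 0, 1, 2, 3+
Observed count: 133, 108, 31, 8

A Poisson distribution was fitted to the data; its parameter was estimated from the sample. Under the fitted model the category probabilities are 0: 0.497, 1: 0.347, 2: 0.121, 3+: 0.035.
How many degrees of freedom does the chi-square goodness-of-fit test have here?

2

There are k = 4 categories and 1 parameter estimated from the data, so df = 4 − 1 − 1 = 2.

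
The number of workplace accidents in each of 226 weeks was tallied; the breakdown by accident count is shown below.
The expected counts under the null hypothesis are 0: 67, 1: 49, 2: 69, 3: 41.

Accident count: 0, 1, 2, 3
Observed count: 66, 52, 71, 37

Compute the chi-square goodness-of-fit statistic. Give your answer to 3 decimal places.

χ² = (66−67)²/67 + (52−49)²/49 + (71−69)²/69 + (37−41)²/41
   = 0.0149 + 0.1837 + 0.0580 + 0.3902
Sum = 0.647

0.647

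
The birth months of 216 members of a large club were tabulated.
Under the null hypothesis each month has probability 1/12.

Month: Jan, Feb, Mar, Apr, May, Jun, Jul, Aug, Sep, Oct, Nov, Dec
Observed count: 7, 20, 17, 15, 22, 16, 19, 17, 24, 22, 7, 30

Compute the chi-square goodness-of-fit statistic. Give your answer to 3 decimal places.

26.333

Expected count for each of the 12 categories: 216/12 = 18.
cat         O        E   (O−E)²/E
Jan         7       18     6.7222
Feb        20       18     0.2222
Mar        17       18     0.0556
Apr        15       18     0.5000
May        22       18     0.8889
Jun        16       18     0.2222
Jul        19       18     0.0556
Aug        17       18     0.0556
Sep        24       18     2.0000
Oct        22       18     0.8889
Nov         7       18     6.7222
Dec        30       18     8.0000
Sum = 26.333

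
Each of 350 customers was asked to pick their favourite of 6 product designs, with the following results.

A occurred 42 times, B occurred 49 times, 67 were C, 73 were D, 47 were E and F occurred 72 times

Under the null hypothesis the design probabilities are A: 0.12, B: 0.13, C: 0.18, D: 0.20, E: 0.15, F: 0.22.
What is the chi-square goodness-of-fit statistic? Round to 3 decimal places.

1.553

Expected counts E_i = n·p_i: 350×0.12 = 42, 350×0.13 = 45.5, 350×0.18 = 63, 350×0.20 = 70, 350×0.15 = 52.5, 350×0.22 = 77.
A: (42 − 42)²/42 = 0/42 = 0.0000
B: (49 − 45.5)²/45.5 = 12.25/45.5 = 0.2692
C: (67 − 63)²/63 = 16/63 = 0.2540
D: (73 − 70)²/70 = 9/70 = 0.1286
E: (47 − 52.5)²/52.5 = 30.25/52.5 = 0.5762
F: (72 − 77)²/77 = 25/77 = 0.3247
Sum = 1.553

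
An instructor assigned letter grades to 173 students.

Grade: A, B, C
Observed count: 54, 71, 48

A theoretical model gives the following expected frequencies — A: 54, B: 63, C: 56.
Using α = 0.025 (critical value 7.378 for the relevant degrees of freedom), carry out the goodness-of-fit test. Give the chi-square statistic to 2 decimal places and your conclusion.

2.16; do not reject

cat         O        E   (O−E)²/E
A          54       54      0.000
B          71       63      1.016
C          48       56      1.143
Sum = 2.16
df = 2. Since 2.16 < 7.378, we do not reject H₀.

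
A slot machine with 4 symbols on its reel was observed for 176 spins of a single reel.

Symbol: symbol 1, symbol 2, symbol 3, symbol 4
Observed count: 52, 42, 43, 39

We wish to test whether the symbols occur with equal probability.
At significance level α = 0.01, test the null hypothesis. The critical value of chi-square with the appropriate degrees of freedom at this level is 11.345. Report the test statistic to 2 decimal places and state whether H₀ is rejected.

2.14; do not reject

Under H₀ each category has probability 1/4, so each expected count is 176/4 = 44.
cat           O        E   (O−E)²/E
symbol 1     52       44      1.455
symbol 2     42       44      0.091
symbol 3     43       44      0.023
symbol 4     39       44      0.568
Sum = 2.14
df = 3. Since 2.14 < 11.345, we do not reject H₀.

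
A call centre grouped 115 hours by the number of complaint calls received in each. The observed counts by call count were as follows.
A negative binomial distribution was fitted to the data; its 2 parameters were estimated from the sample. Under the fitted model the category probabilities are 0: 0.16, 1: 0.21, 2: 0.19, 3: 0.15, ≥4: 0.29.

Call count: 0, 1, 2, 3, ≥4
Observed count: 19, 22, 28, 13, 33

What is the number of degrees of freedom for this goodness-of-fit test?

There are k = 5 categories and 2 parameters estimated from the data, so df = 5 − 1 − 2 = 2.

2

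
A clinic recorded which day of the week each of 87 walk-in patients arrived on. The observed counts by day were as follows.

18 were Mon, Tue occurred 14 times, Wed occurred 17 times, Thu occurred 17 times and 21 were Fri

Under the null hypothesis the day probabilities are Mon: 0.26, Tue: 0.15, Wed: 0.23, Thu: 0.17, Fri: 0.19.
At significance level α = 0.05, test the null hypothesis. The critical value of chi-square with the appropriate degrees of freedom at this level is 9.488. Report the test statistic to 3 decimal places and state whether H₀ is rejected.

Expected counts E_i = n·p_i: 87×0.26 = 22.62, 87×0.15 = 13.05, 87×0.23 = 20.01, 87×0.17 = 14.79, 87×0.19 = 16.53.
cat         O        E   (O−E)²/E
Mon        18    22.62     0.9436
Tue        14    13.05     0.0692
Wed        17    20.01     0.4528
Thu        17    14.79     0.3302
Fri        21    16.53     1.2088
Sum = 3.005
df = 4. Since 3.005 < 9.488, we do not reject H₀.

3.005; do not reject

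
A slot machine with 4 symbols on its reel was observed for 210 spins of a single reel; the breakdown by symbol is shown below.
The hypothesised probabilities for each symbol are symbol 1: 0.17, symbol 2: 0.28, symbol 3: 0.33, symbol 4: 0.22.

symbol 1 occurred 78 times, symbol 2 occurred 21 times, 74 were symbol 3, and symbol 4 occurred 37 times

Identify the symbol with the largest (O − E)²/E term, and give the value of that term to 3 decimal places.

Expected counts E_i = n·p_i: 210×0.17 = 35.7, 210×0.28 = 58.8, 210×0.33 = 69.3, 210×0.22 = 46.2.
symbol 1: (78 − 35.7)²/35.7 = 1789.29/35.7 = 50.1202
symbol 2: (21 − 58.8)²/58.8 = 1428.84/58.8 = 24.3000
symbol 3: (74 − 69.3)²/69.3 = 22.09/69.3 = 0.3188
symbol 4: (37 − 46.2)²/46.2 = 84.64/46.2 = 1.8320
The largest term is for symbol 1: 50.120.

symbol 1, 50.120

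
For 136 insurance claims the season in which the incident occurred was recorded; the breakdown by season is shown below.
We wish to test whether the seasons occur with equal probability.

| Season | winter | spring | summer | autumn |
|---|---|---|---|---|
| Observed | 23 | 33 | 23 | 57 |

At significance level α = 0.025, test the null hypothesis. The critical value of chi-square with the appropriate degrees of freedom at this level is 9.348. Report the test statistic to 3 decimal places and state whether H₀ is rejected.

22.706; reject

Under H₀ each category has probability 1/4, so each expected count is 136/4 = 34.
cat         O        E   (O−E)²/E
winter     23       34     3.5588
spring     33       34     0.0294
summer     23       34     3.5588
autumn     57       34    15.5588
Sum = 22.706
df = 3. Since 22.706 > 9.348, we reject H₀.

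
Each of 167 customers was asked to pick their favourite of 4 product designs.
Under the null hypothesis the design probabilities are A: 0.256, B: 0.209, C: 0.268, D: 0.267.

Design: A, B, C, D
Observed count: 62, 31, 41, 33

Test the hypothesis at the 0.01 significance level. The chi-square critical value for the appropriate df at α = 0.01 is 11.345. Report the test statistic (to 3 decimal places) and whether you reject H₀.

Expected counts E_i = n·p_i: 167×0.256 = 42.752, 167×0.209 = 34.903, 167×0.268 = 44.756, 167×0.267 = 44.589.
A: (62 − 42.752)²/42.752 = 370.485504/42.752 = 8.6659
B: (31 − 34.903)²/34.903 = 15.233409/34.903 = 0.4364
C: (41 − 44.756)²/44.756 = 14.107536/44.756 = 0.3152
D: (33 − 44.589)²/44.589 = 134.304921/44.589 = 3.0121
Sum = 12.430
df = 3. Since 12.430 > 11.345, we reject H₀.

12.430; reject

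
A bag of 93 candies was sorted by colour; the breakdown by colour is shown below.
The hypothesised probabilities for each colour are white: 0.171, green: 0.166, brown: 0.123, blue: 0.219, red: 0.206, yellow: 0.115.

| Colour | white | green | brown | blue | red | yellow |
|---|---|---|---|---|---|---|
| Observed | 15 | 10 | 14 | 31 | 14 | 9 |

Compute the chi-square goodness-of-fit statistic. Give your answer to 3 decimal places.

9.749

Expected counts E_i = n·p_i: 93×0.171 = 15.903, 93×0.166 = 15.438, 93×0.123 = 11.439, 93×0.219 = 20.367, 93×0.206 = 19.158, 93×0.115 = 10.695.
χ² = (15−15.903)²/15.903 + (10−15.438)²/15.438 + (14−11.439)²/11.439 + (31−20.367)²/20.367 + (14−19.158)²/19.158 + (9−10.695)²/10.695
   = 0.0513 + 1.9155 + 0.5734 + 5.5512 + 1.3887 + 0.2686
Sum = 9.749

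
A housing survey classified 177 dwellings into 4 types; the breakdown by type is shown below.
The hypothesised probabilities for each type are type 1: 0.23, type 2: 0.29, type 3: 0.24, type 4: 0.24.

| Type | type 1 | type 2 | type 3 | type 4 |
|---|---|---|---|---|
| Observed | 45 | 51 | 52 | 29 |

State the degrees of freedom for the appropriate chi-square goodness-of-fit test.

3

There are k = 4 categories and no parameters were estimated from the data, so df = 4 − 1 = 3.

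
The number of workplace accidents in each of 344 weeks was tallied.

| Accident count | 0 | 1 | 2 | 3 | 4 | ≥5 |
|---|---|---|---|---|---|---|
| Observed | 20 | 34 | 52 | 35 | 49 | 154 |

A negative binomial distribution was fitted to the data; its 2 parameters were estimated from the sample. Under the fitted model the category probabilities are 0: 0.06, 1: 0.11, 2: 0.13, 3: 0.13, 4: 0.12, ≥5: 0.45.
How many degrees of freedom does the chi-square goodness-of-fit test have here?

3

There are k = 6 categories and 2 parameters estimated from the data, so df = 6 − 1 − 2 = 3.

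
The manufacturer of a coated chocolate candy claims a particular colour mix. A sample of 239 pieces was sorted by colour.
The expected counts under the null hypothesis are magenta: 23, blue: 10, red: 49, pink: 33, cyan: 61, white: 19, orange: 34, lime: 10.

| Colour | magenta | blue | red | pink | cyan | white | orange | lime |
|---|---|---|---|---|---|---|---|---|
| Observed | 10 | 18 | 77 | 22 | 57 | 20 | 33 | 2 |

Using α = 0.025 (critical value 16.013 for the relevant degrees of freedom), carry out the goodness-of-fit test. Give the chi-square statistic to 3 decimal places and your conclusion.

cat          O        E   (O−E)²/E
magenta     10       23     7.3478
blue        18       10     6.4000
red         77       49    16.0000
pink        22       33     3.6667
cyan        57       61     0.2623
white       20       19     0.0526
orange      33       34     0.0294
lime         2       10     6.4000
Sum = 40.159
df = 7. Since 40.159 > 16.013, we reject H₀.

40.159; reject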